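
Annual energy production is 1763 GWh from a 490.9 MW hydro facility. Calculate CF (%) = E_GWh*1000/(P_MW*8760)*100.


CF = 1763 * 1000 / (490.9 * 8760) * 100 = 40.9973 %


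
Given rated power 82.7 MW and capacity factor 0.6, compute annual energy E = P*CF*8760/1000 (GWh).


E = 82.7 * 0.6 * 8760 / 1000 = 434.6712 GWh


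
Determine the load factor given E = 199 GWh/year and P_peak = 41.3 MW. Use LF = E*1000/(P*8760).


LF = 199 * 1000 / (41.3 * 8760) = 0.5500


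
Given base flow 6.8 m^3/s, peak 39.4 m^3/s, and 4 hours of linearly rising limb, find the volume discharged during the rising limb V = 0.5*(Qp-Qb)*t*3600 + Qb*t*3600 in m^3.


V = 0.5*(39.4 - 6.8)*4*3600 + 6.8*4*3600 = 332640.0000 m^3


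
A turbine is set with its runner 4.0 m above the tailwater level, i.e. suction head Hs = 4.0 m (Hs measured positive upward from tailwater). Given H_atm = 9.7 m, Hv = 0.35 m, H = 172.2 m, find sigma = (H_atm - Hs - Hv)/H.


sigma = (9.7 - 4.0 - 0.35) / 172.2 = 0.0311


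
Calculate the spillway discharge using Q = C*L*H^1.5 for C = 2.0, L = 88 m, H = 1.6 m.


Q = 2.0 * 88 * 1.6^1.5 = 356.1990 m^3/s


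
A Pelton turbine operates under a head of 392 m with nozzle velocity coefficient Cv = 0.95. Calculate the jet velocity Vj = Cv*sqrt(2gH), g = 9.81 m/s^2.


Vj = 0.95 * sqrt(2*9.81*392) = 83.3136 m/s


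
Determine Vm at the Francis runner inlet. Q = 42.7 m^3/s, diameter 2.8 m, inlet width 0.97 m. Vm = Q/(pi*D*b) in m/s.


Vm = 42.7 / (pi * 2.8 * 0.97) = 5.0044 m/s


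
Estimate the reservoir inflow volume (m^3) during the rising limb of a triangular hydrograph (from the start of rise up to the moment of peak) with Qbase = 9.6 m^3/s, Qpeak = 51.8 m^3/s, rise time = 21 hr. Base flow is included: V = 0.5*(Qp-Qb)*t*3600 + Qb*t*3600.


V = 0.5*(51.8 - 9.6)*21*3600 + 9.6*21*3600 = 2.3209e+06 m^3


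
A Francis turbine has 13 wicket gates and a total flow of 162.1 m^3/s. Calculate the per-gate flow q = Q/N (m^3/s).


q = 162.1 / 13 = 12.4692 m^3/s


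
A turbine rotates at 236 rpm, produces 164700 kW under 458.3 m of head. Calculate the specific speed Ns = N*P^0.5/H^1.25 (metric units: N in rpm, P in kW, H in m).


Ns = 236 * 164700^0.5 / 458.3^1.25 = 45.1670


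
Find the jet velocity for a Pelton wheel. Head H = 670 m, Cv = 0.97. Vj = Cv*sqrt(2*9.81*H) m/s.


Vj = 0.97 * sqrt(2*9.81*670) = 111.2138 m/s


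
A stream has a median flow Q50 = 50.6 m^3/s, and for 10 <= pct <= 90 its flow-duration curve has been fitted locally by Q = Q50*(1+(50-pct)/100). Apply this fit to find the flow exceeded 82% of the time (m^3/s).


Q = 50.6 * (1 + (50 - 82)/100) = 34.4080 m^3/s


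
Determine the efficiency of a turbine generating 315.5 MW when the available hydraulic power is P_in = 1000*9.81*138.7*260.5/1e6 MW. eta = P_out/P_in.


P_in = 1000 * 9.81 * 138.7 * 260.5 / 1e6 = 354.4485 MW
eta = 315.5 / 354.4485 = 0.8901


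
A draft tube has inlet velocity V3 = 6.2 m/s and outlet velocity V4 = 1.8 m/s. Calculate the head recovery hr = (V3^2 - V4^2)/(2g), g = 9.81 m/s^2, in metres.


hr = (6.2^2 - 1.8^2) / (2*9.81) = 1.7941 m


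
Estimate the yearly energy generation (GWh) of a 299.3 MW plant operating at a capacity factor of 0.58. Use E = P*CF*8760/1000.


E = 299.3 * 0.58 * 8760 / 1000 = 1520.6834 GWh


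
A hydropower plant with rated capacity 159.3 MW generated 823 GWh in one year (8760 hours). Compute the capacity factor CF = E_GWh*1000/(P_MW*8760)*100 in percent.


CF = 823 * 1000 / (159.3 * 8760) * 100 = 58.9766 %


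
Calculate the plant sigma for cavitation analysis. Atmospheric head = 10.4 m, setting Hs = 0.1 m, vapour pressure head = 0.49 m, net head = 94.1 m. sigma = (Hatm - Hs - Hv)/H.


sigma = (10.4 - 0.1 - 0.49) / 94.1 = 0.1043


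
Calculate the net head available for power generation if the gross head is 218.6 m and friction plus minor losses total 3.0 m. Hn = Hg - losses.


Hn = 218.6 - 3.0 = 215.6000 m


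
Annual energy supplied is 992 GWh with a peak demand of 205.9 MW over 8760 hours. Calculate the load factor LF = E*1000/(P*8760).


LF = 992 * 1000 / (205.9 * 8760) = 0.5500


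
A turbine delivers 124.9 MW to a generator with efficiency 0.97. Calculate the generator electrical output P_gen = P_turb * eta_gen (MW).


P_gen = 124.9 * 0.97 = 121.1530 MW


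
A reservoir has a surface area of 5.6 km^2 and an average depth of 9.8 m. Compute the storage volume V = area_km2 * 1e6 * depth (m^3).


V = 5.6 * 1e6 * 9.8 = 5.4880e+07 m^3


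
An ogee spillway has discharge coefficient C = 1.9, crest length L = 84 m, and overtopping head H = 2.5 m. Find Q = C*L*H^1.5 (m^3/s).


Q = 1.9 * 84 * 2.5^1.5 = 630.8744 m^3/s


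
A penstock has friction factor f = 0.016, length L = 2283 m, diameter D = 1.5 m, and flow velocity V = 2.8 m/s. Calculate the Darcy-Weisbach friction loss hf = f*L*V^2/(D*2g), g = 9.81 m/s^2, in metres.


hf = 0.016 * 2283 * 2.8^2 / (1.5 * 2 * 9.81) = 9.7309 m


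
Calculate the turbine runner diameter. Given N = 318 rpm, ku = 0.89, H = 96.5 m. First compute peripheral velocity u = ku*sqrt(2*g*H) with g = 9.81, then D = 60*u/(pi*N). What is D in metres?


u = 0.89 * sqrt(2*9.81*96.5) = 38.7260 m/s
D = 60 * 38.7260 / (pi * 318) = 2.3258 m


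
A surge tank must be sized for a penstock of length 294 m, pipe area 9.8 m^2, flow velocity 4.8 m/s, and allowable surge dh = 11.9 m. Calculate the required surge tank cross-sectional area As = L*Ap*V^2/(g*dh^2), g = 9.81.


As = 294 * 9.8 * 4.8^2 / (9.81 * 11.9^2) = 47.7851 m^2


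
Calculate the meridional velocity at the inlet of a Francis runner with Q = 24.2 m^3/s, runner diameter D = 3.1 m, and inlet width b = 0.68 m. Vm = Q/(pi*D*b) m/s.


Vm = 24.2 / (pi * 3.1 * 0.68) = 3.6542 m/s


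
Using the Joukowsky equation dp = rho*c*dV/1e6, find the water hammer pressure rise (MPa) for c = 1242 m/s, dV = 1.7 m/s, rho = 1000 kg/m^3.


dp = 1000 * 1242 * 1.7 / 1e6 = 2.1114 MPa


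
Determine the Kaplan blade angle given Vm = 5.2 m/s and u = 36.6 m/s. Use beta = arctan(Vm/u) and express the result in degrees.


beta = arctan(5.2 / 36.6) = 8.0863 degrees


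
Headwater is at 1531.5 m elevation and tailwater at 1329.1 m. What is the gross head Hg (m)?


Hg = 1531.5 - 1329.1 = 202.4000 m


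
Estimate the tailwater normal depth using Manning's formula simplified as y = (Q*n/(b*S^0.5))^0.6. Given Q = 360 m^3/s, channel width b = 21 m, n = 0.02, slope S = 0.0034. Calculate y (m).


y = (360 * 0.02 / (21 * 0.0034^0.5))^0.6 = 2.8948 m


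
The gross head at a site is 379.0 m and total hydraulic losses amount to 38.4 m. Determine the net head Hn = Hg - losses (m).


Hn = 379.0 - 38.4 = 340.6000 m


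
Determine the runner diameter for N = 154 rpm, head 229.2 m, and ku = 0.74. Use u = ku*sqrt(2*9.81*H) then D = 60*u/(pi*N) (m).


u = 0.74 * sqrt(2*9.81*229.2) = 49.6236 m/s
D = 60 * 49.6236 / (pi * 154) = 6.1542 m


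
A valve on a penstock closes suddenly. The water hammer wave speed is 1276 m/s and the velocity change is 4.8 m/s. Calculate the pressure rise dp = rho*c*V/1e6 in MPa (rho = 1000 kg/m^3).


dp = 1000 * 1276 * 4.8 / 1e6 = 6.1248 MPa


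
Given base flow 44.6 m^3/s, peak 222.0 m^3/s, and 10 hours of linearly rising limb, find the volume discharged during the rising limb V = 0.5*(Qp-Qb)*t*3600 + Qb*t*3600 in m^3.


V = 0.5*(222.0 - 44.6)*10*3600 + 44.6*10*3600 = 4.7988e+06 m^3


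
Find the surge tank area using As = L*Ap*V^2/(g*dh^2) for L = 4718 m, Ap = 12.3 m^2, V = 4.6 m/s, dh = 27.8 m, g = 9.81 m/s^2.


As = 4718 * 12.3 * 4.6^2 / (9.81 * 27.8^2) = 161.9646 m^2


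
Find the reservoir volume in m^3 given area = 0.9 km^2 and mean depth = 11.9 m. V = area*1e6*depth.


V = 0.9 * 1e6 * 11.9 = 1.0710e+07 m^3


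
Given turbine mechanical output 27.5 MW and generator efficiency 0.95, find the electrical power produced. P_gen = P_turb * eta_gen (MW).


P_gen = 27.5 * 0.95 = 26.1250 MW


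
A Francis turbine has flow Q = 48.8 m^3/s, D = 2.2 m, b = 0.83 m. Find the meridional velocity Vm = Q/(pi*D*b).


Vm = 48.8 / (pi * 2.2 * 0.83) = 8.5069 m/s


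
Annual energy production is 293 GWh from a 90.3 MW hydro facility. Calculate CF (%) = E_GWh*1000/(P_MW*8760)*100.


CF = 293 * 1000 / (90.3 * 8760) * 100 = 37.0404 %


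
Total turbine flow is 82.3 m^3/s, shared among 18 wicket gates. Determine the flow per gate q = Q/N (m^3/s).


q = 82.3 / 18 = 4.5722 m^3/s


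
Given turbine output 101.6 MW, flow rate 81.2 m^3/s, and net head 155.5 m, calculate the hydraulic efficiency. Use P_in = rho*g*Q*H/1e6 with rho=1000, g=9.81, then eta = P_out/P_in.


P_in = 1000 * 9.81 * 81.2 * 155.5 / 1e6 = 123.8669 MW
eta = 101.6 / 123.8669 = 0.8202


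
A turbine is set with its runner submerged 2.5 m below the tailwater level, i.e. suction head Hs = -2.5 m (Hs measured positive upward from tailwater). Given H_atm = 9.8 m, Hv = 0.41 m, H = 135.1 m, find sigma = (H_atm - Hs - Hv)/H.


sigma = (9.8 - (-2.5) - 0.41) / 135.1 = 0.0880


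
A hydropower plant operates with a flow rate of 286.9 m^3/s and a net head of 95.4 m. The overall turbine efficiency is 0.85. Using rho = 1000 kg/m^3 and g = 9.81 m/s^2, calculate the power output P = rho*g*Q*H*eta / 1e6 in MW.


P = 1000 * 9.81 * 286.9 * 95.4 * 0.85 / 1e6 = 228.2269 MW


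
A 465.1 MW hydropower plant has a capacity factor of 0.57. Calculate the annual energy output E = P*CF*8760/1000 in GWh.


E = 465.1 * 0.57 * 8760 / 1000 = 2322.3373 GWh


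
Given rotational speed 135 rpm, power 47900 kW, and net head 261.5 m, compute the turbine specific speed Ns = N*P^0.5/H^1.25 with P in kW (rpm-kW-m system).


Ns = 135 * 47900^0.5 / 261.5^1.25 = 28.0971


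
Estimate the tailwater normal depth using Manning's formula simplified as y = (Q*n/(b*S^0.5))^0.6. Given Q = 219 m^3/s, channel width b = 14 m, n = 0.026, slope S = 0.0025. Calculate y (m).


y = (219 * 0.026 / (14 * 0.0025^0.5))^0.6 = 3.5172 m


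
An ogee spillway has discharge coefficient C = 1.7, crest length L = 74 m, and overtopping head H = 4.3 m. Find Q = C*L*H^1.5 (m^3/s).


Q = 1.7 * 74 * 4.3^1.5 = 1121.7171 m^3/s


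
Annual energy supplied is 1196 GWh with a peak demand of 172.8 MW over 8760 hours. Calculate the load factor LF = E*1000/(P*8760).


LF = 1196 * 1000 / (172.8 * 8760) = 0.7901


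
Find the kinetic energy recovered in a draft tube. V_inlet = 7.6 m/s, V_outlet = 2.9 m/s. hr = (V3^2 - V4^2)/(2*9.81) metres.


hr = (7.6^2 - 2.9^2) / (2*9.81) = 2.5153 m


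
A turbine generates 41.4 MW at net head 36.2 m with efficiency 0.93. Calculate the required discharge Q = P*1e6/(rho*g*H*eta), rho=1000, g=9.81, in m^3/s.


Q = 41.4 * 1e6 / (1000 * 9.81 * 36.2 * 0.93) = 125.3545 m^3/s


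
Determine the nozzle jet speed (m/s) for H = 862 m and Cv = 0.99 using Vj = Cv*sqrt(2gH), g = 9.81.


Vj = 0.99 * sqrt(2*9.81*862) = 128.7474 m/s


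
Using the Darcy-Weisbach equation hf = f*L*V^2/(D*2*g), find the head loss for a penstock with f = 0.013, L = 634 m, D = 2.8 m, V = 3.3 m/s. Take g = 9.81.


hf = 0.013 * 634 * 3.3^2 / (2.8 * 2 * 9.81) = 1.6338 m


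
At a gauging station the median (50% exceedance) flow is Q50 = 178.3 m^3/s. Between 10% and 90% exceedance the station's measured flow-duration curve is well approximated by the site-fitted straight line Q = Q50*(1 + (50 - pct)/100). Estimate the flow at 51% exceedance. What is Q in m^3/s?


Q = 178.3 * (1 + (50 - 51)/100) = 176.5170 m^3/s


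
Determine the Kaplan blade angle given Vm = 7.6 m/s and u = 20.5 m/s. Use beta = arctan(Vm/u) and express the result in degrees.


beta = arctan(7.6 / 20.5) = 20.3413 degrees


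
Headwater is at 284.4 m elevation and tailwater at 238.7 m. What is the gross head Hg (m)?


Hg = 284.4 - 238.7 = 45.7000 m


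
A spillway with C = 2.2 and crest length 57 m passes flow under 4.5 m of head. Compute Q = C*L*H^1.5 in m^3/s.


Q = 2.2 * 57 * 4.5^1.5 = 1197.0611 m^3/s


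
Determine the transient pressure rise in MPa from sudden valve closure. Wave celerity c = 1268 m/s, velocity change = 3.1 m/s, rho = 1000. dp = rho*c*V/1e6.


dp = 1000 * 1268 * 3.1 / 1e6 = 3.9308 MPa


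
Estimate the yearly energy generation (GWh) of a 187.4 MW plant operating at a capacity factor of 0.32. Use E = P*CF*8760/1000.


E = 187.4 * 0.32 * 8760 / 1000 = 525.3197 GWh


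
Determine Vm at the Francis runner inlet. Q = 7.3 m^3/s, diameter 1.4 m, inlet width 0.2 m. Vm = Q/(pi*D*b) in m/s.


Vm = 7.3 / (pi * 1.4 * 0.2) = 8.2988 m/s


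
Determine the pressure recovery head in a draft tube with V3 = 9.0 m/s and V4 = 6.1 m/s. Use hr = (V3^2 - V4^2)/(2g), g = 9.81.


hr = (9.0^2 - 6.1^2) / (2*9.81) = 2.2319 m


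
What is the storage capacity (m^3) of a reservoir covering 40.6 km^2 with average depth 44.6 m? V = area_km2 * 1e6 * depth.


V = 40.6 * 1e6 * 44.6 = 1.8108e+09 m^3


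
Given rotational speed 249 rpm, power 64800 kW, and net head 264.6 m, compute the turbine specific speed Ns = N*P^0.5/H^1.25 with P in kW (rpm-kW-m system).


Ns = 249 * 64800^0.5 / 264.6^1.25 = 59.3950


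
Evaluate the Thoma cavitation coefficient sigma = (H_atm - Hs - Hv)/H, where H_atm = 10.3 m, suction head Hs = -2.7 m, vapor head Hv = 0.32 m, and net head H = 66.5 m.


sigma = (10.3 - (-2.7) - 0.32) / 66.5 = 0.1907


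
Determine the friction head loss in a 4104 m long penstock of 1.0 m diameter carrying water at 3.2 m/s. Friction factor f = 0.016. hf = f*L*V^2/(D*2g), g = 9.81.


hf = 0.016 * 4104 * 3.2^2 / (1.0 * 2 * 9.81) = 34.2711 m


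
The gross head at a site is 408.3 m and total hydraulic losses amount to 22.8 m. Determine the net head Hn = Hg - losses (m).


Hn = 408.3 - 22.8 = 385.5000 m


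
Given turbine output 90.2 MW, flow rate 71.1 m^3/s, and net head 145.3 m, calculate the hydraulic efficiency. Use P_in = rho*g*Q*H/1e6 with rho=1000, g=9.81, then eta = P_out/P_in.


P_in = 1000 * 9.81 * 71.1 * 145.3 / 1e6 = 101.3454 MW
eta = 90.2 / 101.3454 = 0.8900


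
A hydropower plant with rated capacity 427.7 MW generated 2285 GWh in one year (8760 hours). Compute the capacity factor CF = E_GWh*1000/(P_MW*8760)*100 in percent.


CF = 2285 * 1000 / (427.7 * 8760) * 100 = 60.9878 %


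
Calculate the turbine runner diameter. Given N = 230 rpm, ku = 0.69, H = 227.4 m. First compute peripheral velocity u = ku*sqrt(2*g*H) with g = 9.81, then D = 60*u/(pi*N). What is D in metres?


u = 0.69 * sqrt(2*9.81*227.4) = 46.0886 m/s
D = 60 * 46.0886 / (pi * 230) = 3.8271 m


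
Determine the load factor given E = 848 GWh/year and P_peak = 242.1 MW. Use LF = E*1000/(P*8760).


LF = 848 * 1000 / (242.1 * 8760) = 0.3998


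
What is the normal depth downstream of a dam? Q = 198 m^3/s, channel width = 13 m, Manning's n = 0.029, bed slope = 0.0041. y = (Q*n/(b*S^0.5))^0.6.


y = (198 * 0.029 / (13 * 0.0041^0.5))^0.6 = 3.1859 m


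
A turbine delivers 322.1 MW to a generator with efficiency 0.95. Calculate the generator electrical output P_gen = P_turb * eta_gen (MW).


P_gen = 322.1 * 0.95 = 305.9950 MW


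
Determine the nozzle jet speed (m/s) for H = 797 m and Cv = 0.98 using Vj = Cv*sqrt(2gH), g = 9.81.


Vj = 0.98 * sqrt(2*9.81*797) = 122.5476 m/s


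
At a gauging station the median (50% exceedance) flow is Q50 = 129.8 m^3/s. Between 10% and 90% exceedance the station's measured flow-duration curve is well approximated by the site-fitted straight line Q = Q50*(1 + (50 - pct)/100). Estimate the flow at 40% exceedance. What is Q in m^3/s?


Q = 129.8 * (1 + (50 - 40)/100) = 142.7800 m^3/s


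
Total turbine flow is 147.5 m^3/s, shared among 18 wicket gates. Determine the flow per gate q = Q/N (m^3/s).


q = 147.5 / 18 = 8.1944 m^3/s


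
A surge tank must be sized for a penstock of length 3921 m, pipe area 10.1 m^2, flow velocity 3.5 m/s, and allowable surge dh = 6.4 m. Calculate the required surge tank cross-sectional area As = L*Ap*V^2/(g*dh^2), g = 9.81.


As = 3921 * 10.1 * 3.5^2 / (9.81 * 6.4^2) = 1207.3282 m^2


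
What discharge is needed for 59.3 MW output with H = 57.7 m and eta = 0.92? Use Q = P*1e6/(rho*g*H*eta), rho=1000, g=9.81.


Q = 59.3 * 1e6 / (1000 * 9.81 * 57.7 * 0.92) = 113.8733 m^3/s


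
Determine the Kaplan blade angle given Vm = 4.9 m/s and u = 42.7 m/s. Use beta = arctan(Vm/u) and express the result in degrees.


beta = arctan(4.9 / 42.7) = 6.5463 degrees


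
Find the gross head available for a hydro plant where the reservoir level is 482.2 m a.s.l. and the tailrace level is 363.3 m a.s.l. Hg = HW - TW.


Hg = 482.2 - 363.3 = 118.9000 m


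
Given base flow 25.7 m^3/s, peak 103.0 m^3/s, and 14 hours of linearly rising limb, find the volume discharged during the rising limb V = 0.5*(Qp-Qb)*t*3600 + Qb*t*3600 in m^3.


V = 0.5*(103.0 - 25.7)*14*3600 + 25.7*14*3600 = 3.2432e+06 m^3


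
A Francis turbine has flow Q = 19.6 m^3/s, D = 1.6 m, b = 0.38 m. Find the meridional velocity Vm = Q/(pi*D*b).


Vm = 19.6 / (pi * 1.6 * 0.38) = 10.2613 m/s


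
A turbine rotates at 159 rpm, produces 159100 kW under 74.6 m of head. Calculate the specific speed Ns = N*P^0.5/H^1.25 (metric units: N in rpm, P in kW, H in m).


Ns = 159 * 159100^0.5 / 74.6^1.25 = 289.2735


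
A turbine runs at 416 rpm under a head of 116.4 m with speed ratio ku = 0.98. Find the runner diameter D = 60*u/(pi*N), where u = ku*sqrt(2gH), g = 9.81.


u = 0.98 * sqrt(2*9.81*116.4) = 46.8330 m/s
D = 60 * 46.8330 / (pi * 416) = 2.1501 m


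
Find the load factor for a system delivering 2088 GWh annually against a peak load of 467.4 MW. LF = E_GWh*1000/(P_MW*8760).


LF = 2088 * 1000 / (467.4 * 8760) = 0.5100


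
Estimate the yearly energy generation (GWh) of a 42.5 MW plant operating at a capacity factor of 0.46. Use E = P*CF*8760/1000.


E = 42.5 * 0.46 * 8760 / 1000 = 171.2580 GWh


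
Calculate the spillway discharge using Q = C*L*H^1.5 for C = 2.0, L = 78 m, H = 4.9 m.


Q = 2.0 * 78 * 4.9^1.5 = 1692.0715 m^3/s


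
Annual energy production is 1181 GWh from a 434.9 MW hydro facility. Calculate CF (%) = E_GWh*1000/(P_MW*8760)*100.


CF = 1181 * 1000 / (434.9 * 8760) * 100 = 30.9996 %


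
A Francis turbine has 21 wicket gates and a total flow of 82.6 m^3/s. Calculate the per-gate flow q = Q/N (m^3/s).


q = 82.6 / 21 = 3.9333 m^3/s


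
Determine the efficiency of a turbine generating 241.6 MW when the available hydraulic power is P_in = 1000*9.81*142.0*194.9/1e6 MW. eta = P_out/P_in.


P_in = 1000 * 9.81 * 142.0 * 194.9 / 1e6 = 271.4996 MW
eta = 241.6 / 271.4996 = 0.8899


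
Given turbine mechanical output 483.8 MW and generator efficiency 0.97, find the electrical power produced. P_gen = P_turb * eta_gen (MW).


P_gen = 483.8 * 0.97 = 469.2860 MW


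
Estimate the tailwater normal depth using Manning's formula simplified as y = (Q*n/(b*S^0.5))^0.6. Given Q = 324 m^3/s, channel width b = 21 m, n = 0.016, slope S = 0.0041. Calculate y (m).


y = (324 * 0.016 / (21 * 0.0041^0.5))^0.6 = 2.2472 m


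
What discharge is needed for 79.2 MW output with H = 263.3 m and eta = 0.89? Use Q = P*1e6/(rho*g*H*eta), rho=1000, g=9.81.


Q = 79.2 * 1e6 / (1000 * 9.81 * 263.3 * 0.89) = 34.4521 m^3/s


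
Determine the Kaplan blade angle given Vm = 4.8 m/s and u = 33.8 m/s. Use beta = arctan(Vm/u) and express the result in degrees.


beta = arctan(4.8 / 33.8) = 8.0826 degrees


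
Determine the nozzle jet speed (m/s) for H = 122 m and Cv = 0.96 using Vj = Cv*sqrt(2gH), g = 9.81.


Vj = 0.96 * sqrt(2*9.81*122) = 46.9678 m/s


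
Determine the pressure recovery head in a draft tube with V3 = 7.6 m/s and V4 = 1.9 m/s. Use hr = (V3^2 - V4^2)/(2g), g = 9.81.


hr = (7.6^2 - 1.9^2) / (2*9.81) = 2.7599 m


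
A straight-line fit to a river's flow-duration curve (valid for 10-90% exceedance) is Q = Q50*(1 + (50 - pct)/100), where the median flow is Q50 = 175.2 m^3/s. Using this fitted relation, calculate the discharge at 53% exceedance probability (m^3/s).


Q = 175.2 * (1 + (50 - 53)/100) = 169.9440 m^3/s


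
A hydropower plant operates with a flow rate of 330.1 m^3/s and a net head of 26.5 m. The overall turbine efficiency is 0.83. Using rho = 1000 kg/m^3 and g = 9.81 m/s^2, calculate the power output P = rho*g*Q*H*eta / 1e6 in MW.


P = 1000 * 9.81 * 330.1 * 26.5 * 0.83 / 1e6 = 71.2260 MW


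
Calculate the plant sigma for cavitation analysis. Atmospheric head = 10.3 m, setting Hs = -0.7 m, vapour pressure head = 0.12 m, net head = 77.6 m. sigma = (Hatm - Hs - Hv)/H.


sigma = (10.3 - (-0.7) - 0.12) / 77.6 = 0.1402


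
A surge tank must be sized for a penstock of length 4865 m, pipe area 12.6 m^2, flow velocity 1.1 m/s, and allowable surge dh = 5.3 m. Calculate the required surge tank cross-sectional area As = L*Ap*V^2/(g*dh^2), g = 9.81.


As = 4865 * 12.6 * 1.1^2 / (9.81 * 5.3^2) = 269.1646 m^2


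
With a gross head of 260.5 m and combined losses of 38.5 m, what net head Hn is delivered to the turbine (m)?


Hn = 260.5 - 38.5 = 222.0000 m


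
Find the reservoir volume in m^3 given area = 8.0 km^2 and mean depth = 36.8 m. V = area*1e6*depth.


V = 8.0 * 1e6 * 36.8 = 2.9440e+08 m^3


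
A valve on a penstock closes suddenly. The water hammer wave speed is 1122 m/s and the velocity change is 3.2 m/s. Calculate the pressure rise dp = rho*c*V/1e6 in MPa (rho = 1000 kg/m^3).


dp = 1000 * 1122 * 3.2 / 1e6 = 3.5904 MPa


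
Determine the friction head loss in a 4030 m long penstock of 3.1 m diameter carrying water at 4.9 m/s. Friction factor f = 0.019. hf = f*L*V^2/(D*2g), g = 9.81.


hf = 0.019 * 4030 * 4.9^2 / (3.1 * 2 * 9.81) = 30.2267 m


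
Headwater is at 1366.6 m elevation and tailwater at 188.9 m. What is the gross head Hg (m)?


Hg = 1366.6 - 188.9 = 1177.7000 m


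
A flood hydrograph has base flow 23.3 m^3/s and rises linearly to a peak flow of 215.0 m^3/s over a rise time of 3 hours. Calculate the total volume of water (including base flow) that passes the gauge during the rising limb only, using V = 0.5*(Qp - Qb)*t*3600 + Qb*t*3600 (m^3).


V = 0.5*(215.0 - 23.3)*3*3600 + 23.3*3*3600 = 1.2868e+06 m^3


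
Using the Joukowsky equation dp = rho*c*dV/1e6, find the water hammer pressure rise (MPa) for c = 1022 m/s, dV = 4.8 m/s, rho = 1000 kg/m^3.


dp = 1000 * 1022 * 4.8 / 1e6 = 4.9056 MPa


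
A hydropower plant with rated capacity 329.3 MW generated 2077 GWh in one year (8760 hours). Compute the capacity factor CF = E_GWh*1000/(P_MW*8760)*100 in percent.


CF = 2077 * 1000 / (329.3 * 8760) * 100 = 72.0014 %


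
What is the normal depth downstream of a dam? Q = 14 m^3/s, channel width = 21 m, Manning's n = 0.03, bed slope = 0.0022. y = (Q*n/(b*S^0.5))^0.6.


y = (14 * 0.03 / (21 * 0.0022^0.5))^0.6 = 0.5996 m


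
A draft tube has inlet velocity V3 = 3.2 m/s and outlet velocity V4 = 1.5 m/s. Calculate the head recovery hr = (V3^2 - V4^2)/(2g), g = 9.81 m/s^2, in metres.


hr = (3.2^2 - 1.5^2) / (2*9.81) = 0.4072 m


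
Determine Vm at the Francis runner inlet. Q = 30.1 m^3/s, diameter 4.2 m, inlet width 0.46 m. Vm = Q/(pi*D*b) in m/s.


Vm = 30.1 / (pi * 4.2 * 0.46) = 4.9592 m/s


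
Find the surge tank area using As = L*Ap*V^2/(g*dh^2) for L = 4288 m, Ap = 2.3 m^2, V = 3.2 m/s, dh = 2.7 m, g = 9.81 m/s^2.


As = 4288 * 2.3 * 3.2^2 / (9.81 * 2.7^2) = 1412.1669 m^2


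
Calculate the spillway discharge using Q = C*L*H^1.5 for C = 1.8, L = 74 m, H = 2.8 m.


Q = 1.8 * 74 * 2.8^1.5 = 624.0814 m^3/s


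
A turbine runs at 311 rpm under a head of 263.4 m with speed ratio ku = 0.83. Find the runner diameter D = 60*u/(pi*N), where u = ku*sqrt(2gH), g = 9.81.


u = 0.83 * sqrt(2*9.81*263.4) = 59.6672 m/s
D = 60 * 59.6672 / (pi * 311) = 3.6642 m


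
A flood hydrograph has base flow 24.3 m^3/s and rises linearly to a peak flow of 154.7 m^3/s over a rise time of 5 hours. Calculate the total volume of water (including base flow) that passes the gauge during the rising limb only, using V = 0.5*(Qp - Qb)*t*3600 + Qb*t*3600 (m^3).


V = 0.5*(154.7 - 24.3)*5*3600 + 24.3*5*3600 = 1.6110e+06 m^3


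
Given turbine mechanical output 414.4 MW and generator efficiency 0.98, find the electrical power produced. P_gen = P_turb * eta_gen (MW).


P_gen = 414.4 * 0.98 = 406.1120 MW


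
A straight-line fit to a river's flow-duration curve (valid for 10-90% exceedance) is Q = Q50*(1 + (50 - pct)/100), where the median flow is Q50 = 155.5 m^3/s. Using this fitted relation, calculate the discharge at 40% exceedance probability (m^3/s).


Q = 155.5 * (1 + (50 - 40)/100) = 171.0500 m^3/s


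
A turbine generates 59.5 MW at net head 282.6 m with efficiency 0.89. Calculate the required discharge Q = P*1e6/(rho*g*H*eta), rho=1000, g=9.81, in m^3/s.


Q = 59.5 * 1e6 / (1000 * 9.81 * 282.6 * 0.89) = 24.1149 m^3/s


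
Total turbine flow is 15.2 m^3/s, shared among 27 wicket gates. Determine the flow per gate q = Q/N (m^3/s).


q = 15.2 / 27 = 0.5630 m^3/s


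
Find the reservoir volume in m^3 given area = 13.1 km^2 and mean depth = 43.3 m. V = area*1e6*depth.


V = 13.1 * 1e6 * 43.3 = 5.6723e+08 m^3


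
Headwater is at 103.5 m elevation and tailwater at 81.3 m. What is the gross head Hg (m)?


Hg = 103.5 - 81.3 = 22.2000 m


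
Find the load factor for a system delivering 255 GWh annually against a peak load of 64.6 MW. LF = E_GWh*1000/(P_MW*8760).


LF = 255 * 1000 / (64.6 * 8760) = 0.4506


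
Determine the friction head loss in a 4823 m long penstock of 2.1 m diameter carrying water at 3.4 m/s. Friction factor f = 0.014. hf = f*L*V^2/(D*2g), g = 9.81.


hf = 0.014 * 4823 * 3.4^2 / (2.1 * 2 * 9.81) = 18.9446 m


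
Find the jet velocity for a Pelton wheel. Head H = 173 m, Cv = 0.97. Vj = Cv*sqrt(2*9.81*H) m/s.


Vj = 0.97 * sqrt(2*9.81*173) = 56.5125 m/s


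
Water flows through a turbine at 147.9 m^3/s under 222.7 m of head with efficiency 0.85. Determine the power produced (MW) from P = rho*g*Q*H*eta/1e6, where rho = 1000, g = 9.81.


P = 1000 * 9.81 * 147.9 * 222.7 * 0.85 / 1e6 = 274.6479 MW


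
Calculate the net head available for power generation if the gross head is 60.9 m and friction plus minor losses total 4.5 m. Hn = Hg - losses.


Hn = 60.9 - 4.5 = 56.4000 m


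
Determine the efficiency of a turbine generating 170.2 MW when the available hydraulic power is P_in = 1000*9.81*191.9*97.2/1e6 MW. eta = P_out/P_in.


P_in = 1000 * 9.81 * 191.9 * 97.2 / 1e6 = 182.9828 MW
eta = 170.2 / 182.9828 = 0.9301


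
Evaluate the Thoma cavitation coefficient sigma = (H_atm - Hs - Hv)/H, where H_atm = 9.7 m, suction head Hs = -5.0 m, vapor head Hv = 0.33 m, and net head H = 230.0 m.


sigma = (9.7 - (-5.0) - 0.33) / 230.0 = 0.0625


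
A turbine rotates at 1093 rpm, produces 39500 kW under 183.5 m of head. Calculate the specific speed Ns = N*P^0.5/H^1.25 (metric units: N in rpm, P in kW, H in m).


Ns = 1093 * 39500^0.5 / 183.5^1.25 = 321.6426


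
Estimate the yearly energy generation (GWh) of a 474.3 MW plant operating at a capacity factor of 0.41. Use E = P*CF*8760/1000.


E = 474.3 * 0.41 * 8760 / 1000 = 1703.4959 GWh


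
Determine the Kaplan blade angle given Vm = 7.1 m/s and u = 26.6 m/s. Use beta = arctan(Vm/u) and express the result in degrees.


beta = arctan(7.1 / 26.6) = 14.9448 degrees


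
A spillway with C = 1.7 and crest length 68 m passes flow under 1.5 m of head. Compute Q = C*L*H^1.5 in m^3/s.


Q = 1.7 * 68 * 1.5^1.5 = 212.3708 m^3/s


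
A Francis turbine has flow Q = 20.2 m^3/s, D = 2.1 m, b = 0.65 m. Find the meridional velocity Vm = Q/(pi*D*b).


Vm = 20.2 / (pi * 2.1 * 0.65) = 4.7105 m/s


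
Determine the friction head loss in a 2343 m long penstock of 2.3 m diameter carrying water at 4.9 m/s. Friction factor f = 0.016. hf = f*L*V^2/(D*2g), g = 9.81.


hf = 0.016 * 2343 * 4.9^2 / (2.3 * 2 * 9.81) = 19.9461 m


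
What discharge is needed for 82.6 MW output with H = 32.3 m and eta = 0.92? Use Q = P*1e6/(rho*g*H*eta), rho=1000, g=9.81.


Q = 82.6 * 1e6 / (1000 * 9.81 * 32.3 * 0.92) = 283.3484 m^3/s


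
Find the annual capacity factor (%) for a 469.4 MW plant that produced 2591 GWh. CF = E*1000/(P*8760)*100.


CF = 2591 * 1000 / (469.4 * 8760) * 100 = 63.0116 %


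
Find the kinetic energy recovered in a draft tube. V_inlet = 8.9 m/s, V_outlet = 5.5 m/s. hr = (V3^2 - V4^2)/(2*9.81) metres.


hr = (8.9^2 - 5.5^2) / (2*9.81) = 2.4954 m


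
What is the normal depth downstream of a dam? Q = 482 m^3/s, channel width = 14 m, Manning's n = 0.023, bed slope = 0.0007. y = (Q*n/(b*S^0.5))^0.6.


y = (482 * 0.023 / (14 * 0.0007^0.5))^0.6 = 7.6853 m


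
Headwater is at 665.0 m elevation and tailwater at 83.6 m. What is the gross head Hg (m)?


Hg = 665.0 - 83.6 = 581.4000 m


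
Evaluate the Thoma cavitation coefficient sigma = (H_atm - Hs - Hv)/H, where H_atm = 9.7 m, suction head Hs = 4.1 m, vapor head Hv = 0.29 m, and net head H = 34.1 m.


sigma = (9.7 - 4.1 - 0.29) / 34.1 = 0.1557


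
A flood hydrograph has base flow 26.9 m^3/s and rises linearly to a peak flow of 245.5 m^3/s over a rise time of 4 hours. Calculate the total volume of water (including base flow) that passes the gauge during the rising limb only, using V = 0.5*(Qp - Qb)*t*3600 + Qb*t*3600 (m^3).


V = 0.5*(245.5 - 26.9)*4*3600 + 26.9*4*3600 = 1.9613e+06 m^3


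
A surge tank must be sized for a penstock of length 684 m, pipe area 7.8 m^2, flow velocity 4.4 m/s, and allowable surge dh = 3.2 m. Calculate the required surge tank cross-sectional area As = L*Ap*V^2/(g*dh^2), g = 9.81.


As = 684 * 7.8 * 4.4^2 / (9.81 * 3.2^2) = 1028.2225 m^2


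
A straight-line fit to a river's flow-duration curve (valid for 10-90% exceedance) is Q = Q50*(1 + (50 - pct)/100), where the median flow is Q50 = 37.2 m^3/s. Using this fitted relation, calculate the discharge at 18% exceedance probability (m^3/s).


Q = 37.2 * (1 + (50 - 18)/100) = 49.1040 m^3/s


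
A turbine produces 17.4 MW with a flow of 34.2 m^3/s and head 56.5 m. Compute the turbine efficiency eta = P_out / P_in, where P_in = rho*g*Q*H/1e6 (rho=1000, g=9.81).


P_in = 1000 * 9.81 * 34.2 * 56.5 / 1e6 = 18.9559 MW
eta = 17.4 / 18.9559 = 0.9179


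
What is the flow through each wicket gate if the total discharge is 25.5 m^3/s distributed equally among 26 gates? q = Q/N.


q = 25.5 / 26 = 0.9808 m^3/s


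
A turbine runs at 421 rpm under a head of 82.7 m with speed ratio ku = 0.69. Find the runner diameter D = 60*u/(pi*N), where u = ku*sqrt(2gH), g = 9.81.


u = 0.69 * sqrt(2*9.81*82.7) = 27.7940 m/s
D = 60 * 27.7940 / (pi * 421) = 1.2609 m


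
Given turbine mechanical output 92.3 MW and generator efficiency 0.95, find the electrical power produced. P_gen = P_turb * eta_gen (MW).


P_gen = 92.3 * 0.95 = 87.6850 MW


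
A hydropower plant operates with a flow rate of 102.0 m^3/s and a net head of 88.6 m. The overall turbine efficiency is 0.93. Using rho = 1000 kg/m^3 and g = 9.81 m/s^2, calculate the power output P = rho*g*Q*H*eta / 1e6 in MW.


P = 1000 * 9.81 * 102.0 * 88.6 * 0.93 / 1e6 = 82.4491 MW


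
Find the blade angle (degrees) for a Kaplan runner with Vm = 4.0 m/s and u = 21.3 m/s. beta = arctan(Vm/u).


beta = arctan(4.0 / 21.3) = 10.6359 degrees


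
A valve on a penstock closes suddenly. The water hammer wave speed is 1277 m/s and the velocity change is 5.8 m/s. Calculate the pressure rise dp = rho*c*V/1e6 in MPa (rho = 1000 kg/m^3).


dp = 1000 * 1277 * 5.8 / 1e6 = 7.4066 MPa


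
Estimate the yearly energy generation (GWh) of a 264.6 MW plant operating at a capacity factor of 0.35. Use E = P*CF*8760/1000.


E = 264.6 * 0.35 * 8760 / 1000 = 811.2636 GWh


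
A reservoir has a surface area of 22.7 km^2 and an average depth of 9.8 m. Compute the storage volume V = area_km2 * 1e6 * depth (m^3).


V = 22.7 * 1e6 * 9.8 = 2.2246e+08 m^3


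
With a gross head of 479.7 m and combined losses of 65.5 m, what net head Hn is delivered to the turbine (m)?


Hn = 479.7 - 65.5 = 414.2000 m


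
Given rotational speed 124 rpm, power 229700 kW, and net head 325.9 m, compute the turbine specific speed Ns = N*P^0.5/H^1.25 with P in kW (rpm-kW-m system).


Ns = 124 * 229700^0.5 / 325.9^1.25 = 42.9187


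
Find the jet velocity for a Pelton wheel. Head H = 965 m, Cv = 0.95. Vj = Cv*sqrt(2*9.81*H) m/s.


Vj = 0.95 * sqrt(2*9.81*965) = 130.7184 m/s


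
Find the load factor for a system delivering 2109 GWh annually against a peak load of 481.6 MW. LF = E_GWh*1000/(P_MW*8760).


LF = 2109 * 1000 / (481.6 * 8760) = 0.4999


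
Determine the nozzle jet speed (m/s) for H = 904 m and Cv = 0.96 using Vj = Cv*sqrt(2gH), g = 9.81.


Vj = 0.96 * sqrt(2*9.81*904) = 127.8512 m/s


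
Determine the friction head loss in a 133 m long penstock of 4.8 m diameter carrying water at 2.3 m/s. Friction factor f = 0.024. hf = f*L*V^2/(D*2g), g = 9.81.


hf = 0.024 * 133 * 2.3^2 / (4.8 * 2 * 9.81) = 0.1793 m


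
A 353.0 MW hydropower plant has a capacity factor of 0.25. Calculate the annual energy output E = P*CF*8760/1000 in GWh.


E = 353.0 * 0.25 * 8760 / 1000 = 773.0700 GWh


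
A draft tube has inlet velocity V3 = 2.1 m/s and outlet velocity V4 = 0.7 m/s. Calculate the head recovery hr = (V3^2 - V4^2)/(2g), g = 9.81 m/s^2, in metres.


hr = (2.1^2 - 0.7^2) / (2*9.81) = 0.1998 m


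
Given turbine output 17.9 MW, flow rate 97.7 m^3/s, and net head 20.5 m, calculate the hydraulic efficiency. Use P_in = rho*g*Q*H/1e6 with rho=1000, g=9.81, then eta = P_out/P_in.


P_in = 1000 * 9.81 * 97.7 * 20.5 / 1e6 = 19.6480 MW
eta = 17.9 / 19.6480 = 0.9110


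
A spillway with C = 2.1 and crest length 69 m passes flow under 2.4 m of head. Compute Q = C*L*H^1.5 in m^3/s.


Q = 2.1 * 69 * 2.4^1.5 = 538.7475 m^3/s


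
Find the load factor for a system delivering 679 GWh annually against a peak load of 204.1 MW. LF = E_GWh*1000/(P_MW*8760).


LF = 679 * 1000 / (204.1 * 8760) = 0.3798


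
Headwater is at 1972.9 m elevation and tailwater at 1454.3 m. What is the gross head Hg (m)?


Hg = 1972.9 - 1454.3 = 518.6000 m


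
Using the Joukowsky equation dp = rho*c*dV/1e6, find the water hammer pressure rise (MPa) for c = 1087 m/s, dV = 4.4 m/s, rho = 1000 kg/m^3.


dp = 1000 * 1087 * 4.4 / 1e6 = 4.7828 MPa


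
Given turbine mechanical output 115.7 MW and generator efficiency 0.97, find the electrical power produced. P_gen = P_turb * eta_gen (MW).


P_gen = 115.7 * 0.97 = 112.2290 MW


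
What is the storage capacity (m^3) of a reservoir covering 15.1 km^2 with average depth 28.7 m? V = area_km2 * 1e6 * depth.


V = 15.1 * 1e6 * 28.7 = 4.3337e+08 m^3


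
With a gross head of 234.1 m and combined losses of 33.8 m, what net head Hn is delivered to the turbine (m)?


Hn = 234.1 - 33.8 = 200.3000 m


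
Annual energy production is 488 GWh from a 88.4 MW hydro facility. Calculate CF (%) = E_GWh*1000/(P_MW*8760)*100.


CF = 488 * 1000 / (88.4 * 8760) * 100 = 63.0178 %


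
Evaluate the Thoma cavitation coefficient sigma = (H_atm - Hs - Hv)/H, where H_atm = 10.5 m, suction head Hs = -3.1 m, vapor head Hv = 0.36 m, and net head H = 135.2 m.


sigma = (10.5 - (-3.1) - 0.36) / 135.2 = 0.0979


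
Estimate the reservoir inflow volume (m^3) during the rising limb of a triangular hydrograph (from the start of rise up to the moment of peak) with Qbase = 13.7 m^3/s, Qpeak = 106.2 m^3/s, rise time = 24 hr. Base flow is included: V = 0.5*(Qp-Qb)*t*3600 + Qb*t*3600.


V = 0.5*(106.2 - 13.7)*24*3600 + 13.7*24*3600 = 5.1797e+06 m^3


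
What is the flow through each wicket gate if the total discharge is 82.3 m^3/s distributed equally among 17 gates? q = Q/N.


q = 82.3 / 17 = 4.8412 m^3/s


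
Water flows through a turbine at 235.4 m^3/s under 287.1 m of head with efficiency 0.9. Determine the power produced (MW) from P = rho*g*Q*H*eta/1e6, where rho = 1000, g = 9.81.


P = 1000 * 9.81 * 235.4 * 287.1 * 0.9 / 1e6 = 596.6933 MW


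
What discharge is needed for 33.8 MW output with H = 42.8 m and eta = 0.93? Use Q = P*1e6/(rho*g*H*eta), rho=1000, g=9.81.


Q = 33.8 * 1e6 / (1000 * 9.81 * 42.8 * 0.93) = 86.5607 m^3/s


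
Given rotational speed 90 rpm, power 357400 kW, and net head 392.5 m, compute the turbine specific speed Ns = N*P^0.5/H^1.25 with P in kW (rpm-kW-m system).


Ns = 90 * 357400^0.5 / 392.5^1.25 = 30.7978


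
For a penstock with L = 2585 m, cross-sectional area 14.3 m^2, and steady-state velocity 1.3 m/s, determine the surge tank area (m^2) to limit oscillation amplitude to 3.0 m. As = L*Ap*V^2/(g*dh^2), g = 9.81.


As = 2585 * 14.3 * 1.3^2 / (9.81 * 3.0^2) = 707.5738 m^2


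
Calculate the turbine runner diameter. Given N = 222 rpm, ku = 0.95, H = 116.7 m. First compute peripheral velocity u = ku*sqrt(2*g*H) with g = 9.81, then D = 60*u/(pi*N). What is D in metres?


u = 0.95 * sqrt(2*9.81*116.7) = 45.4578 m/s
D = 60 * 45.4578 / (pi * 222) = 3.9107 m


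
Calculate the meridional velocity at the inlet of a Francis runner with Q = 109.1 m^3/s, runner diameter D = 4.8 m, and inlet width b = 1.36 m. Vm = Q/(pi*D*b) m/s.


Vm = 109.1 / (pi * 4.8 * 1.36) = 5.3198 m/s


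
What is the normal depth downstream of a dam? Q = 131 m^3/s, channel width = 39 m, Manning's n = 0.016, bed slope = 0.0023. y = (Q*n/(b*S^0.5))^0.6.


y = (131 * 0.016 / (39 * 0.0023^0.5))^0.6 = 1.0707 m


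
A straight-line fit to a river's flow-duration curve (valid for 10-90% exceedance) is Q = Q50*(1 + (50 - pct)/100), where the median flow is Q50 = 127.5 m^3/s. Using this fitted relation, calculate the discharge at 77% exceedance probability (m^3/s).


Q = 127.5 * (1 + (50 - 77)/100) = 93.0750 m^3/s


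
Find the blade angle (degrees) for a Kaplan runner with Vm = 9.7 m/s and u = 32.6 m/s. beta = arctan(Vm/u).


beta = arctan(9.7 / 32.6) = 16.5702 degrees


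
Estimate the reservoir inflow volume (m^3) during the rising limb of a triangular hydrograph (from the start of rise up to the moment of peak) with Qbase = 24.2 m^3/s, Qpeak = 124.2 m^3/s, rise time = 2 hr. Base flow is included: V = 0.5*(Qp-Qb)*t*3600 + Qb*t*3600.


V = 0.5*(124.2 - 24.2)*2*3600 + 24.2*2*3600 = 534240.0000 m^3


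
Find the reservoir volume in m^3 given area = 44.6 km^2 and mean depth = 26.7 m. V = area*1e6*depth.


V = 44.6 * 1e6 * 26.7 = 1.1908e+09 m^3


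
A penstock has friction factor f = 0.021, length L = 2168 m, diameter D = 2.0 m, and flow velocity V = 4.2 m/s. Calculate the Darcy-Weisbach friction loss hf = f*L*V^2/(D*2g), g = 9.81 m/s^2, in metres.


hf = 0.021 * 2168 * 4.2^2 / (2.0 * 2 * 9.81) = 20.4667 m


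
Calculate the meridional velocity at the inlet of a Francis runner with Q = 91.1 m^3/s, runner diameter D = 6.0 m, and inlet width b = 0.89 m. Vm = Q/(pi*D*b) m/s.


Vm = 91.1 / (pi * 6.0 * 0.89) = 5.4303 m/s


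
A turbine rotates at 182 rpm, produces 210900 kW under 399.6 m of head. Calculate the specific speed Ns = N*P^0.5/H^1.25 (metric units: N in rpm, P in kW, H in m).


Ns = 182 * 210900^0.5 / 399.6^1.25 = 46.7819


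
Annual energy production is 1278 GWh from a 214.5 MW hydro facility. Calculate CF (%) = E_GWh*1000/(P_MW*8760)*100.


CF = 1278 * 1000 / (214.5 * 8760) * 100 = 68.0142 %


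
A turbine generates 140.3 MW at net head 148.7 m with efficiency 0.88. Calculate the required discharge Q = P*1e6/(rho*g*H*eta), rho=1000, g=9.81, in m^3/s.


Q = 140.3 * 1e6 / (1000 * 9.81 * 148.7 * 0.88) = 109.2937 m^3/s
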